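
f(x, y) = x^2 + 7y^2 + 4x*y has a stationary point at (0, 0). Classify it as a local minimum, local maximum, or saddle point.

The Hessian at the origin is H = [[2, 4], [4, 14]].
det H = 2·14 − (4)² = 12 > 0 and H[1,1] = 2 > 0, so H is positive definite.
Therefore the origin is a local minimum.

local minimum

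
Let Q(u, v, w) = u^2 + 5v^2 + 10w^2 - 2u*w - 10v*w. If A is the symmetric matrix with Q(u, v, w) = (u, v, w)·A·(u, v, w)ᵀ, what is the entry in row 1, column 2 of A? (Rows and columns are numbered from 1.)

The coefficient of u·v in Q is 0. For a symmetric A this equals A[1,2] + A[2,1] = 2·A[1,2].
So A[1,2] = 0/2 = 0.

0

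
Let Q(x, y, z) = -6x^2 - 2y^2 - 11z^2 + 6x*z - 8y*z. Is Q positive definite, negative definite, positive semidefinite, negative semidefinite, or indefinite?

negative definite

The associated matrix is A = [[-6, 0, 3], [0, -2, -4], [3, -4, -11]].
Symmetric row and column elimination reduces A to a congruent diagonal form with pivots -6, -2, -3/2.
That gives 3 negative pivots.
Hence Q is negative definite.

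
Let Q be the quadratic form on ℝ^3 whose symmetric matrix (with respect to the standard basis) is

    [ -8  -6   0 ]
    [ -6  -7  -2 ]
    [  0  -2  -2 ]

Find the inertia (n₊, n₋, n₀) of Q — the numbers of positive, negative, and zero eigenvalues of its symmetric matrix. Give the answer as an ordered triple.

(0, 3, 0)

Symmetric row and column elimination reduces A to a congruent diagonal form with pivots -8, -5/2, -2/5.
That gives 3 negative pivots.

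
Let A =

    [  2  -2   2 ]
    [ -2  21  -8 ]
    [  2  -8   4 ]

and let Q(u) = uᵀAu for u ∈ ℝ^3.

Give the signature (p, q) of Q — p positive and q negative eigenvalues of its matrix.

Applying the same elementary operations to the rows and columns of A produces a congruent diagonal matrix with entries 2, 19, 2/19.
That gives 3 positive pivots.

(3, 0)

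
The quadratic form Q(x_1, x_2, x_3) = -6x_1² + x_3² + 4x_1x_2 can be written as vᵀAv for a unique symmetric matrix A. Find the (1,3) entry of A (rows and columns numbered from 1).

0

The coefficient of x_1·x_3 in Q is 0. For a symmetric A this equals A[1,3] + A[3,1] = 2·A[1,3].
So A[1,3] = 0/2 = 0.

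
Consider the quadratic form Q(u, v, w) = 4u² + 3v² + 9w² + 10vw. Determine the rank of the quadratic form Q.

3

The symmetric matrix is A = [[4, 0, 0], [0, 3, 5], [0, 5, 9]].
Applying the same elementary operations to the rows and columns of A produces a congruent diagonal matrix with entries 4, 3, 2/3.
Counting signs: 3 positive.
The rank is the number of nonzero pivots: 3.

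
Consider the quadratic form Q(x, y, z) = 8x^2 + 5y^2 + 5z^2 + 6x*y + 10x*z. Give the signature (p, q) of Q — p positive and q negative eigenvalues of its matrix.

The symmetric matrix is A = [[8, 3, 5], [3, 5, 0], [5, 0, 5]].
An LDLᵀ factorisation of A has diagonal entries 8, 31/8, 30/31.
That gives 3 positive pivots.

(3, 0)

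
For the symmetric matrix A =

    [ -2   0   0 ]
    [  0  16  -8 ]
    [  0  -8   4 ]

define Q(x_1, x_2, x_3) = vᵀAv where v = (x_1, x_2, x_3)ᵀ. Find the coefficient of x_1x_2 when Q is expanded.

The coefficient of x_1x_2 is A[1,2] + A[2,1] = 2·0 = 0.

0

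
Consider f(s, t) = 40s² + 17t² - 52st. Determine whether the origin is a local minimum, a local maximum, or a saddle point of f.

local minimum

The Hessian at the origin is H = [[80, -52], [-52, 34]].
det H = 80·34 − (-52)² = 16 > 0 and H[1,1] = 80 > 0, so H is positive definite.
Therefore the origin is a local minimum.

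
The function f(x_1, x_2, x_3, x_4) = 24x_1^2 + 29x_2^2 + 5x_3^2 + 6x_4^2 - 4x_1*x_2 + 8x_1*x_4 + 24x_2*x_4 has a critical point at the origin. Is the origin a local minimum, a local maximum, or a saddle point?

The Hessian at the origin is H = [[48, -4, 0, 8], [-4, 58, 0, 24], [0, 0, 10, 0], [8, 24, 0, 12]].
Row-reducing H symmetrically gives the diagonal entries 48, 173/3, 10, 20/173.
Counting signs: 4 positive.
H is positive definite, so the origin is a strict local minimum.

local minimum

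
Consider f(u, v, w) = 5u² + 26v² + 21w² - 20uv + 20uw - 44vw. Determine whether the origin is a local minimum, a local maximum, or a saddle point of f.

The Hessian at the origin is H = [[10, -20, 20], [-20, 52, -44], [20, -44, 42]].
Applying the same elementary operations to the rows and columns of H produces a congruent diagonal matrix with entries 10, 12, 2/3.
Counting signs: 3 positive.
H is positive definite, so the origin is a strict local minimum.

local minimum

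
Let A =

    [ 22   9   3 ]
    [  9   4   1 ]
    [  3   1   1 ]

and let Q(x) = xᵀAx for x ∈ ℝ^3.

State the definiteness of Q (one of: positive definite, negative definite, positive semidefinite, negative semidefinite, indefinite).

positive definite

Leading principal minors: Δ_1 = 22, Δ_2 = 7, Δ_3 = 3.
All leading principal minors are positive, so by Sylvester's criterion Q is positive definite.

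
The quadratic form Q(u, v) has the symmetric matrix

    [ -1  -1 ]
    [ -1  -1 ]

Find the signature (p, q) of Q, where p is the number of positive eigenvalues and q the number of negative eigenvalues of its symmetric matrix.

Congruent diagonalization of A (simultaneous row and column reduction) yields pivots -1, 0.
Counting signs: 1 negative, 1 zero.

(0, 1)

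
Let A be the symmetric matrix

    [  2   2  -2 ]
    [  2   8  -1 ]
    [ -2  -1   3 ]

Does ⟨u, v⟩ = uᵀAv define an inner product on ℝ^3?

yes

Leading principal minors: Δ_1 = 2, Δ_2 = 12, Δ_3 = 10.
All leading principal minors are positive, so by Sylvester's criterion Q is positive definite.
⟨·,·⟩ is an inner product exactly when A is positive definite.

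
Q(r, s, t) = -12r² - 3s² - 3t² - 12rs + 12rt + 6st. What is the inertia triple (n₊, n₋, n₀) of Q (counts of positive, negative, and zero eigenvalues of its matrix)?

(0, 1, 2)

The symmetric matrix is A = [[-12, -6, 6], [-6, -3, 3], [6, 3, -3]].
Row-reducing A symmetrically gives the diagonal entries -12, 0, 0.
That gives 1 negative, 2 zero pivots.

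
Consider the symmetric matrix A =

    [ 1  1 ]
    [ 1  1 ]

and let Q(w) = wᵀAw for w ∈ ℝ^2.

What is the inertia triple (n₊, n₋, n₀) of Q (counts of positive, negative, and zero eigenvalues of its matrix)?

(1, 0, 1)

Applying the same elementary operations to the rows and columns of A produces a congruent diagonal matrix with entries 1, 0.
So there are 1 positive, 1 zero pivots.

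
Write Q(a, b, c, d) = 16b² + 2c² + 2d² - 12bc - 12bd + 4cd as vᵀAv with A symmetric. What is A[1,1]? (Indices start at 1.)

0

The coefficient of a² in Q is 0, and that is exactly A[1,1].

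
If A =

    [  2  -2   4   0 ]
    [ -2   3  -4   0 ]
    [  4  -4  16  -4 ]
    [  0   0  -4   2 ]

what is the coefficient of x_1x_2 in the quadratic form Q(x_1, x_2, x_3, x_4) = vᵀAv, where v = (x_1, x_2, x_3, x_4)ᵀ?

The coefficient of x_1x_2 is A[1,2] + A[2,1] = 2·(-2) = -4.

-4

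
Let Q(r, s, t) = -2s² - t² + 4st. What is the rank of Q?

2

The associated matrix is A = [[0, 0, 0], [0, -2, 2], [0, 2, -1]].
Applying the same elementary operations to the rows and columns of A produces a congruent diagonal matrix with entries 0, -2, 1.
That gives 1 positive, 1 negative, 1 zero pivots.
The rank is the number of nonzero pivots: 2.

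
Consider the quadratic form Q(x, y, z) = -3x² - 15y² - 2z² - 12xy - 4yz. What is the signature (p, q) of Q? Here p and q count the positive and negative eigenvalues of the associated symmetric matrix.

The symmetric matrix is A = [[-3, -6, 0], [-6, -15, -2], [0, -2, -2]].
An LDLᵀ factorisation of A has diagonal entries -3, -3, -2/3.
That gives 3 negative pivots.

(0, 3)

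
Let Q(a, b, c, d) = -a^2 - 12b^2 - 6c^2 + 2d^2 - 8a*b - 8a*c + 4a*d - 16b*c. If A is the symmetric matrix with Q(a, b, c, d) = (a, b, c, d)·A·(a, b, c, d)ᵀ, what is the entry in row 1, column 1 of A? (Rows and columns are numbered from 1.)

-1

The coefficient of a^2 in Q is -1, and that is exactly A[1,1].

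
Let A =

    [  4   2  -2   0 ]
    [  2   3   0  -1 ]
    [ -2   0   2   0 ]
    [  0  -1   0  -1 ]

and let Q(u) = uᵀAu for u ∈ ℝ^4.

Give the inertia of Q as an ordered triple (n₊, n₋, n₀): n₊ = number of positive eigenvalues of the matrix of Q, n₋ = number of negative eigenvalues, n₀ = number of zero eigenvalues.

An LDLᵀ factorisation of A has diagonal entries 4, 2, 1/2, -2.
Counting signs: 3 positive, 1 negative.

(3, 1, 0)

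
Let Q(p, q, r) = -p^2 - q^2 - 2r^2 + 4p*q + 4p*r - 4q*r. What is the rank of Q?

3

Write A = [[-1, 2, 2], [2, -1, -2], [2, -2, -2]].
Row-reducing A symmetrically gives the diagonal entries -1, 3, 2/3.
That gives 2 positive, 1 negative pivots.
The rank is the number of nonzero pivots: 3.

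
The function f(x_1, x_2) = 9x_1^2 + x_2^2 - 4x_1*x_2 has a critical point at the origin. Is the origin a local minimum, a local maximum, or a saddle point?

local minimum

The Hessian at the origin is H = [[18, -4], [-4, 2]].
det H = 18·2 − (-4)² = 20 > 0 and H[1,1] = 18 > 0, so H is positive definite.
Therefore the origin is a local minimum.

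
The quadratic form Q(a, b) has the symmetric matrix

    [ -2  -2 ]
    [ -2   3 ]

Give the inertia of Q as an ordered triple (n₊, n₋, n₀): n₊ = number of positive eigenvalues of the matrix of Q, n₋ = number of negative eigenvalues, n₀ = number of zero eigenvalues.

(1, 1, 0)

Congruent diagonalization of A (simultaneous row and column reduction) yields pivots -2, 5.
That gives 1 positive, 1 negative pivots.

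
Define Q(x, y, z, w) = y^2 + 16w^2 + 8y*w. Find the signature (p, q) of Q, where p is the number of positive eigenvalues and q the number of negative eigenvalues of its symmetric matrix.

(1, 0)

The associated matrix is A = [[0, 0, 0, 0], [0, 1, 0, 4], [0, 0, 0, 0], [0, 4, 0, 16]].
Applying the same elementary operations to the rows and columns of A produces a congruent diagonal matrix with entries 0, 1, 0, 0.
Counting signs: 1 positive, 3 zero.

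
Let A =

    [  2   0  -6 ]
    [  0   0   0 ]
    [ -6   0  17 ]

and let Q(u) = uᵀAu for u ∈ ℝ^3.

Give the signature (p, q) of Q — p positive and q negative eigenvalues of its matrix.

(1, 1)

Symmetric row and column elimination reduces A to a congruent diagonal form with pivots 2, 0, -1.
That gives 1 positive, 1 negative, 1 zero pivots.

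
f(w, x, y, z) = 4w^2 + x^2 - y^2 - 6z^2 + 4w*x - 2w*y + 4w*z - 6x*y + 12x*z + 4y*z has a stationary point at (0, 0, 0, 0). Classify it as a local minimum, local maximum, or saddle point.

saddle point

The Hessian at the origin is H = [[8, 4, -2, 4], [4, 2, -6, 12], [-2, -6, -2, 4], [4, 12, 4, -12]].
H is indefinite, so the origin is a saddle point.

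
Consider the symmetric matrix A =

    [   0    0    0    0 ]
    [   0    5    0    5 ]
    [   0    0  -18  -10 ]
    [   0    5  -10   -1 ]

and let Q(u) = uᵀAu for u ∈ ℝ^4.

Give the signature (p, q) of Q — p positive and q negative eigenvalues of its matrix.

(1, 2)

Row-reducing A symmetrically gives the diagonal entries 0, 5, -18, -4/9.
Counting signs: 1 positive, 2 negative, 1 zero.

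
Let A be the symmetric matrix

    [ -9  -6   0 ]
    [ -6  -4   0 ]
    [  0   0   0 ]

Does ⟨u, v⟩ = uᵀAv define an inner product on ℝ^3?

no

Symmetric row and column elimination reduces A to a congruent diagonal form with pivots -9, 0, 0.
Counting signs: 1 negative, 2 zero.
Hence Q is negative semidefinite.
⟨·,·⟩ is an inner product exactly when A is positive definite.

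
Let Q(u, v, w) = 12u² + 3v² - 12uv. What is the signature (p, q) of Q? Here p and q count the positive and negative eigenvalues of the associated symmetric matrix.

The associated matrix is A = [[12, -6, 0], [-6, 3, 0], [0, 0, 0]].
Row-reducing A symmetrically gives the diagonal entries 12, 0, 0.
Counting signs: 1 positive, 2 zero.

(1, 0)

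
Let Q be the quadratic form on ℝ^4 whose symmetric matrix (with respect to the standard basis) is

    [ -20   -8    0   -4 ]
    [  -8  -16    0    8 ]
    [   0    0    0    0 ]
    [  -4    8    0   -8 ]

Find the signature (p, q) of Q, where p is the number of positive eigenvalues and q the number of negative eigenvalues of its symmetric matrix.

(0, 2)

Row-reducing A symmetrically gives the diagonal entries -20, -64/5, 0, 0.
So there are 2 negative, 2 zero pivots.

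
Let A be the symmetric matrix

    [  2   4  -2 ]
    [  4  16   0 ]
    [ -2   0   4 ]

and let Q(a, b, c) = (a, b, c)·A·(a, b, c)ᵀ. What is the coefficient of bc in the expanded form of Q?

0

The coefficient of bc is A[2,3] + A[3,2] = 2·0 = 0.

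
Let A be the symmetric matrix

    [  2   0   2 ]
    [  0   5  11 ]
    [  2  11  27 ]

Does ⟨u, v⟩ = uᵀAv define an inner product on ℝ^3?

yes

Leading principal minors: Δ_1 = 2, Δ_2 = 10, Δ_3 = 8.
All leading principal minors are positive, so by Sylvester's criterion Q is positive definite.
⟨·,·⟩ is an inner product exactly when A is positive definite.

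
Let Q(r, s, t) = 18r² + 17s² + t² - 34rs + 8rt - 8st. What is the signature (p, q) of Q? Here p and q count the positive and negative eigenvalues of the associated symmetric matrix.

(3, 0)

The symmetric matrix is A = [[18, -17, 4], [-17, 17, -4], [4, -4, 1]].
Row-reducing A symmetrically gives the diagonal entries 18, 17/18, 1/17.
That gives 3 positive pivots.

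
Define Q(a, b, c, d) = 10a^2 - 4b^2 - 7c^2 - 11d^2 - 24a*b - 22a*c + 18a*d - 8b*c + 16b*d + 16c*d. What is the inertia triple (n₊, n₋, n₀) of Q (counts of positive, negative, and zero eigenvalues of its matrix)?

Write A = [[10, -12, -11, 9], [-12, -4, -4, 8], [-11, -4, -7, 8], [9, 8, 8, -11]].
Symmetric row and column elimination reduces A to a congruent diagonal form with pivots 10, -92/5, -139/46, 20/139.
That gives 2 positive, 2 negative pivots.

(2, 2, 0)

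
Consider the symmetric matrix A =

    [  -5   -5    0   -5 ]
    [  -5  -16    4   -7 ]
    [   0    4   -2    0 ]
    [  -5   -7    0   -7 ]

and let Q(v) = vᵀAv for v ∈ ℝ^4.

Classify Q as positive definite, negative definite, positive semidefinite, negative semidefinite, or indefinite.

negative definite

Symmetric row and column elimination reduces A to a congruent diagonal form with pivots -5, -11, -6/11, -2/3.
Counting signs: 4 negative.
Hence Q is negative definite.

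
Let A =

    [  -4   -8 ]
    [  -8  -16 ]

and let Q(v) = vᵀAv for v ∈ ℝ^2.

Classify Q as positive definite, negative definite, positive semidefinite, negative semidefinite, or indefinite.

negative semidefinite

Symmetric row and column elimination reduces A to a congruent diagonal form with pivots -4, 0.
That gives 1 negative, 1 zero pivots.
Hence Q is negative semidefinite.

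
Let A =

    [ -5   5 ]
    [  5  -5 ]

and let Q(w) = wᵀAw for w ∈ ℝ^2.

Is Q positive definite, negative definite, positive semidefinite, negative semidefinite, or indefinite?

For the 2×2 matrix [[-5, 5], [5, -5]]: det = -5·-5 − (5)² = 0, trace = -10.
det = 0 so one eigenvalue is zero; the form is semidefinite with the sign of the trace.

negative semidefinite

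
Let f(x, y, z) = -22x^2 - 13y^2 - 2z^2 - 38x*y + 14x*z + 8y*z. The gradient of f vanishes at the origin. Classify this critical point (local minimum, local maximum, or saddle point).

saddle point

The Hessian at the origin is H = [[-44, -38, 14], [-38, -26, 8], [14, 8, -4]].
Congruent diagonalization of H (simultaneous row and column reduction) yields pivots -44, 75/11, -2.
So there are 1 positive, 2 negative pivots.
H is indefinite, so the origin is a saddle point.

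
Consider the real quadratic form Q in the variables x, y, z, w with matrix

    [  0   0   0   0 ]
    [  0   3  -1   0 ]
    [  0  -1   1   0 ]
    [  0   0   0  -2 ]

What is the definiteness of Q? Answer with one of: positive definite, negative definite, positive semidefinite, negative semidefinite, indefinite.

Symmetric row and column elimination reduces A to a congruent diagonal form with pivots 0, 3, 2/3, -2.
Counting signs: 2 positive, 1 negative, 1 zero.
Hence Q is indefinite.

indefinite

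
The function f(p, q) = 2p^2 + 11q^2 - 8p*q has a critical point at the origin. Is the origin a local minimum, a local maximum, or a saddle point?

local minimum

The Hessian at the origin is H = [[4, -8], [-8, 22]].
det H = 4·22 − (-8)² = 24 > 0 and H[1,1] = 4 > 0, so H is positive definite.
Therefore the origin is a local minimum.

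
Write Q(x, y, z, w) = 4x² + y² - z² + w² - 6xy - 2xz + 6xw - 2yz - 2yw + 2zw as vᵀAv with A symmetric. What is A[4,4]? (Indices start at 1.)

1

The coefficient of w² in Q is 1, and that is exactly A[4,4].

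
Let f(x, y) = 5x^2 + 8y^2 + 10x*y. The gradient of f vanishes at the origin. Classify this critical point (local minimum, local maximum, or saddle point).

local minimum

The Hessian at the origin is H = [[10, 10], [10, 16]].
det H = 10·16 − (10)² = 60 > 0 and H[1,1] = 10 > 0, so H is positive definite.
Therefore the origin is a local minimum.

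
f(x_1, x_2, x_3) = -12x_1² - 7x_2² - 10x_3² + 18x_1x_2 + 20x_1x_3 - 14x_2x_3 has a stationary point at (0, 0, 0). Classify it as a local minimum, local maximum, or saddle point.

The Hessian at the origin is H = [[-24, 18, 20], [18, -14, -14], [20, -14, -20]].
Congruent diagonalization of H (simultaneous row and column reduction) yields pivots -24, -1/2, -4/3.
That gives 3 negative pivots.
H is negative definite, so the origin is a strict local maximum.

local maximum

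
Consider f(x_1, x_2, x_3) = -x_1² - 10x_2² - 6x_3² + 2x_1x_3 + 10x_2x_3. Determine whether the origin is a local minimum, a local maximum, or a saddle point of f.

local maximum

The Hessian at the origin is H = [[-2, 0, 2], [0, -20, 10], [2, 10, -12]].
Applying the same elementary operations to the rows and columns of H produces a congruent diagonal matrix with entries -2, -20, -5.
So there are 3 negative pivots.
H is negative definite, so the origin is a strict local maximum.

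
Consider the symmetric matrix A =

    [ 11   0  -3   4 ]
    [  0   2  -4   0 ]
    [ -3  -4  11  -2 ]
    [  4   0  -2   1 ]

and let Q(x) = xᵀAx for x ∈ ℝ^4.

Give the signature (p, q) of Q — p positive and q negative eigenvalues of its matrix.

Row-reducing A symmetrically gives the diagonal entries 11, 2, 24/11, -5/6.
So there are 3 positive, 1 negative pivots.

(3, 1)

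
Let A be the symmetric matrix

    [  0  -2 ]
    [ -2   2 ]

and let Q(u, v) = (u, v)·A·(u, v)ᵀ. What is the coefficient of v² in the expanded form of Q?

The coefficient of v² is the diagonal entry A[2,2] = 2.

2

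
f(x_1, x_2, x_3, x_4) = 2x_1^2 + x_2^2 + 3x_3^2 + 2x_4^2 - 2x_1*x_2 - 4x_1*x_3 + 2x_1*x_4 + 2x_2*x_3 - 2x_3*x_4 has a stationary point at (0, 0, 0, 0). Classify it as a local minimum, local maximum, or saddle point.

local minimum

The Hessian at the origin is H = [[4, -2, -4, 2], [-2, 2, 2, 0], [-4, 2, 6, -2], [2, 0, -2, 4]].
Applying the same elementary operations to the rows and columns of H produces a congruent diagonal matrix with entries 4, 1, 2, 2.
So there are 4 positive pivots.
H is positive definite, so the origin is a strict local minimum.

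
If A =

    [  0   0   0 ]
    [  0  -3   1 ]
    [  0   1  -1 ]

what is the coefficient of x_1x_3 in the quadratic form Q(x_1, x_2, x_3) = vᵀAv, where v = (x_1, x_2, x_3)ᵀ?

The coefficient of x_1x_3 is A[1,3] + A[3,1] = 2·0 = 0.

0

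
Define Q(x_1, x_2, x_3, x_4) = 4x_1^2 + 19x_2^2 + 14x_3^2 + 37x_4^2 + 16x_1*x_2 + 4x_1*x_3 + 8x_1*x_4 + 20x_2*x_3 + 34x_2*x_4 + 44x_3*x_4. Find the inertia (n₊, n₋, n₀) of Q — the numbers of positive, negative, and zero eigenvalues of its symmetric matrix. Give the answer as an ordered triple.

The associated matrix is A = [[4, 8, 2, 4], [8, 19, 10, 17], [2, 10, 14, 22], [4, 17, 22, 37]].
An LDLᵀ factorisation of A has diagonal entries 4, 3, 1, 2.
Counting signs: 4 positive.

(4, 0, 0)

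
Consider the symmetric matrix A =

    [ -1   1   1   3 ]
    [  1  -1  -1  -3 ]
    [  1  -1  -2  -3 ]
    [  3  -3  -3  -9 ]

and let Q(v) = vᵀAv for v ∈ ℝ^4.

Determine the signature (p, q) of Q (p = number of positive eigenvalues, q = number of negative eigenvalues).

(0, 2)

Symmetric row and column elimination reduces A to a congruent diagonal form with pivots -1, 0, -1, 0.
Counting signs: 2 negative, 2 zero.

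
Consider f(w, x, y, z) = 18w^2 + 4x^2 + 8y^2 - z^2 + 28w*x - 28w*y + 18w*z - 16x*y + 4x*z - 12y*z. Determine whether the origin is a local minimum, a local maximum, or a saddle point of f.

saddle point

The Hessian at the origin is H = [[36, 28, -28, 18], [28, 8, -16, 4], [-28, -16, 16, -12], [18, 4, -12, -2]].
Congruent diagonalization of H (simultaneous row and column reduction) yields pivots 36, -124/9, -104/31, -30/13.
So there are 1 positive, 3 negative pivots.
H is indefinite, so the origin is a saddle point.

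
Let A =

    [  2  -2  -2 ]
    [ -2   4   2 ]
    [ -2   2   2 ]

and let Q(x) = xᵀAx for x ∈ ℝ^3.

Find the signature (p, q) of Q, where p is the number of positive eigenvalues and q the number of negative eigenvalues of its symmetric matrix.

Applying the same elementary operations to the rows and columns of A produces a congruent diagonal matrix with entries 2, 2, 0.
So there are 2 positive, 1 zero pivots.

(2, 0)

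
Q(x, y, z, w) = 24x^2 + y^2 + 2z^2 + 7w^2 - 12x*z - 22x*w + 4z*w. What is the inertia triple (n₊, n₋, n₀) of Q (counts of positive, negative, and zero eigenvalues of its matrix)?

The symmetric matrix is A = [[24, 0, -6, -11], [0, 1, 0, 0], [-6, 0, 2, 2], [-11, 0, 2, 7]].
Applying the same elementary operations to the rows and columns of A produces a congruent diagonal matrix with entries 24, 1, 1/2, 5/6.
That gives 4 positive pivots.

(4, 0, 0)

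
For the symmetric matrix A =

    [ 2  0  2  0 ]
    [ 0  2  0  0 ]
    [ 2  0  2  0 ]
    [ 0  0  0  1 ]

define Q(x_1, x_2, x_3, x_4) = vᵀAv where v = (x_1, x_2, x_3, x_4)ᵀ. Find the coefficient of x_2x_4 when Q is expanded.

0

The coefficient of x_2x_4 is A[2,4] + A[4,2] = 2·0 = 0.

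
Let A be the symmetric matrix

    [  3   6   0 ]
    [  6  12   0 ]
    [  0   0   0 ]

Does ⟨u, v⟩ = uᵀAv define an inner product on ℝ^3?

Congruent diagonalization of A (simultaneous row and column reduction) yields pivots 3, 0, 0.
That gives 1 positive, 2 zero pivots.
Hence Q is positive semidefinite.
⟨·,·⟩ is an inner product exactly when A is positive definite.

no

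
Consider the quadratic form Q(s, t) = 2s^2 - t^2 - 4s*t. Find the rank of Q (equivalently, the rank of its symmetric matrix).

The associated matrix is A = [[2, -2], [-2, -1]].
An LDLᵀ factorisation of A has diagonal entries 2, -3.
So there are 1 positive, 1 negative pivots.
The rank is the number of nonzero pivots: 2.

2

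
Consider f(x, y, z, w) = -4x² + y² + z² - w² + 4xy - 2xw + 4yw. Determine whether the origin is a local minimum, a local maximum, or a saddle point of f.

saddle point

The Hessian at the origin is H = [[-8, 4, 0, -2], [4, 2, 0, 4], [0, 0, 2, 0], [-2, 4, 0, -2]].
Applying the same elementary operations to the rows and columns of H produces a congruent diagonal matrix with entries -8, 4, 2, -15/4.
Counting signs: 2 positive, 2 negative.
H is indefinite, so the origin is a saddle point.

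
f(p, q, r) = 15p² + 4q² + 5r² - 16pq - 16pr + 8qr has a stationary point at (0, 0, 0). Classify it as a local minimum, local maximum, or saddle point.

saddle point

The Hessian at the origin is H = [[30, -16, -16], [-16, 8, 8], [-16, 8, 10]].
Congruent diagonalization of H (simultaneous row and column reduction) yields pivots 30, -8/15, 2.
So there are 2 positive, 1 negative pivots.
H is indefinite, so the origin is a saddle point.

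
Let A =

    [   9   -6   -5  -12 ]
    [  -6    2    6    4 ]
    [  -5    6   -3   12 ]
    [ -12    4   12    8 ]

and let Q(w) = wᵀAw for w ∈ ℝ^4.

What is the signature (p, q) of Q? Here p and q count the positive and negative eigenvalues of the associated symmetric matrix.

(1, 2)

Applying the same elementary operations to the rows and columns of A produces a congruent diagonal matrix with entries 9, -2, -20/9, 0.
Counting signs: 1 positive, 2 negative, 1 zero.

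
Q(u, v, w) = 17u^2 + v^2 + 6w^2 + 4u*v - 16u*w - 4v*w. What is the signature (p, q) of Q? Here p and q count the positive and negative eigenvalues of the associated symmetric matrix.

The associated matrix is A = [[17, 2, -8], [2, 1, -2], [-8, -2, 6]].
Row-reducing A symmetrically gives the diagonal entries 17, 13/17, 10/13.
That gives 3 positive pivots.

(3, 0)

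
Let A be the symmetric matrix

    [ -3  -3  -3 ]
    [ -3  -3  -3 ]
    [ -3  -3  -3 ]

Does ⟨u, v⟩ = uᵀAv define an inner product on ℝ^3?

Symmetric row and column elimination reduces A to a congruent diagonal form with pivots -3, 0, 0.
Counting signs: 1 negative, 2 zero.
Hence Q is negative semidefinite.
⟨·,·⟩ is an inner product exactly when A is positive definite.

no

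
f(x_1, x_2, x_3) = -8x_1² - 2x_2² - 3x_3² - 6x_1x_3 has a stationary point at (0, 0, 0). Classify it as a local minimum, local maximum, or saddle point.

local maximum

The Hessian at the origin is H = [[-16, 0, -6], [0, -4, 0], [-6, 0, -6]].
An LDLᵀ factorisation of H has diagonal entries -16, -4, -15/4.
Counting signs: 3 negative.
H is negative definite, so the origin is a strict local maximum.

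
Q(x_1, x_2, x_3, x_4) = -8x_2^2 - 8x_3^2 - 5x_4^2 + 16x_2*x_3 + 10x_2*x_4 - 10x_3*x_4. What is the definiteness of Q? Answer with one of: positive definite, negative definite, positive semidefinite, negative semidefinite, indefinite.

The symmetric matrix is A = [[0, 0, 0, 0], [0, -8, 8, 5], [0, 8, -8, -5], [0, 5, -5, -5]].
Row-reducing A symmetrically gives the diagonal entries 0, -8, 0, -15/8.
Counting signs: 2 negative, 2 zero.
Hence Q is negative semidefinite.

negative semidefinite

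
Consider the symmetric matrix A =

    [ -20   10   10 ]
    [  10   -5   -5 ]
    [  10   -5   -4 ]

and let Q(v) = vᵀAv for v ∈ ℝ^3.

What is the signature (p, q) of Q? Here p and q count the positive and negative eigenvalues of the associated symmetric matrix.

Symmetric row and column elimination reduces A to a congruent diagonal form with pivots -20, 0, 1.
That gives 1 positive, 1 negative, 1 zero pivots.

(1, 1)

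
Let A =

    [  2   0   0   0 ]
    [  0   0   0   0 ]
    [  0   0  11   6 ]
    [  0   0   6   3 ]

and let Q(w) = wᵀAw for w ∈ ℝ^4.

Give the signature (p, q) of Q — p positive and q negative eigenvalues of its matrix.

(2, 1)

Symmetric row and column elimination reduces A to a congruent diagonal form with pivots 2, 0, 11, -3/11.
So there are 2 positive, 1 negative, 1 zero pivots.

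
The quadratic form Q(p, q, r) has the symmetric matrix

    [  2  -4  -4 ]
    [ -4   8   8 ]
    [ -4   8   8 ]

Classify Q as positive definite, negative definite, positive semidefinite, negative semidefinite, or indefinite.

Symmetric row and column elimination reduces A to a congruent diagonal form with pivots 2, 0, 0.
So there are 1 positive, 2 zero pivots.
Hence Q is positive semidefinite.

positive semidefinite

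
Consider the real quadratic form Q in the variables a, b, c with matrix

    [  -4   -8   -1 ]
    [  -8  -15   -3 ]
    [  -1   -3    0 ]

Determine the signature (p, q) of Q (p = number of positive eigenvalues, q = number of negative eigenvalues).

Symmetric row and column elimination reduces A to a congruent diagonal form with pivots -4, 1, -3/4.
That gives 1 positive, 2 negative pivots.

(1, 2)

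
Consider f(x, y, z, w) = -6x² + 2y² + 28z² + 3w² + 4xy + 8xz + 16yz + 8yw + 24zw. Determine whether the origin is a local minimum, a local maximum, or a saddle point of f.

The Hessian at the origin is H = [[-12, 4, 8, 0], [4, 4, 16, 8], [8, 16, 56, 24], [0, 8, 24, 6]].
Symmetric row and column elimination reduces H to a congruent diagonal form with pivots -12, 16/3, -4, -2.
That gives 1 positive, 3 negative pivots.
H is indefinite, so the origin is a saddle point.

saddle point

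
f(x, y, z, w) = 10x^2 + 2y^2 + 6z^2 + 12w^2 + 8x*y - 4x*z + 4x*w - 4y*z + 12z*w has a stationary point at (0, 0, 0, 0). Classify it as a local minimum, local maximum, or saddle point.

The Hessian at the origin is H = [[20, 8, -4, 4], [8, 4, -4, 0], [-4, -4, 12, 12], [4, 0, 12, 24]].
An LDLᵀ factorisation of H has diagonal entries 20, 4/5, 4, 4.
Counting signs: 4 positive.
H is positive definite, so the origin is a strict local minimum.

local minimum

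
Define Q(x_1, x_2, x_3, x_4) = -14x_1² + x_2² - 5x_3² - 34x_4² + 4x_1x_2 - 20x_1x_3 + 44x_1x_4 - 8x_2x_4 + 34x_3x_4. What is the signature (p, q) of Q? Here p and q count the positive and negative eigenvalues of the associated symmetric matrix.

(2, 2)

The symmetric matrix is A = [[-14, 2, -10, 22], [2, 1, 0, -4], [-10, 0, -5, 17], [22, -4, 17, -34]].
Congruent diagonalization of A (simultaneous row and column reduction) yields pivots -14, 9/7, 5/9, -1/5.
Counting signs: 2 positive, 2 negative.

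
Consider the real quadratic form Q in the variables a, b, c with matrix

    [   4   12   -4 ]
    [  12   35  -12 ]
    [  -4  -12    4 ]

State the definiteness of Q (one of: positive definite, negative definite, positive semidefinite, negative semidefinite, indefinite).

indefinite

Symmetric row and column elimination reduces A to a congruent diagonal form with pivots 4, -1, 0.
That gives 1 positive, 1 negative, 1 zero pivots.
Hence Q is indefinite.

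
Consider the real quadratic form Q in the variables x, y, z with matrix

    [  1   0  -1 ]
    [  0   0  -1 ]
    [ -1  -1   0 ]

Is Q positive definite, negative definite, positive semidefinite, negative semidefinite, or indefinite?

A is congruent to a diagonal matrix with 2 positive, 1 negative and 0 zero entries, so Q is indefinite.

indefinite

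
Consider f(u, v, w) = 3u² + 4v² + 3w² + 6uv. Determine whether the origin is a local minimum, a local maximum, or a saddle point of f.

The Hessian at the origin is H = [[6, 6, 0], [6, 8, 0], [0, 0, 6]].
An LDLᵀ factorisation of H has diagonal entries 6, 2, 6.
Counting signs: 3 positive.
H is positive definite, so the origin is a strict local minimum.

local minimum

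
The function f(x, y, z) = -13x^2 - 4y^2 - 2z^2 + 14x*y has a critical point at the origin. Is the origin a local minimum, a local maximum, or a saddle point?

local maximum

The Hessian at the origin is H = [[-26, 14, 0], [14, -8, 0], [0, 0, -4]].
Congruent diagonalization of H (simultaneous row and column reduction) yields pivots -26, -6/13, -4.
Counting signs: 3 negative.
H is negative definite, so the origin is a strict local maximum.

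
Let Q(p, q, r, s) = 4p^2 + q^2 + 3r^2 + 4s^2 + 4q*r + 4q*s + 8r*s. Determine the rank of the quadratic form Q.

The associated matrix is A = [[4, 0, 0, 0], [0, 1, 2, 2], [0, 2, 3, 4], [0, 2, 4, 4]].
Applying the same elementary operations to the rows and columns of A produces a congruent diagonal matrix with entries 4, 1, -1, 0.
That gives 2 positive, 1 negative, 1 zero pivots.
The rank is the number of nonzero pivots: 3.

3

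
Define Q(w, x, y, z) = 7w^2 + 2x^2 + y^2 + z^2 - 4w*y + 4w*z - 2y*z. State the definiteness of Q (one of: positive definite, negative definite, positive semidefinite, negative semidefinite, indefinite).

positive semidefinite

The associated matrix is A = [[7, 0, -2, 2], [0, 2, 0, 0], [-2, 0, 1, -1], [2, 0, -1, 1]].
Row-reducing A symmetrically gives the diagonal entries 7, 2, 3/7, 0.
That gives 3 positive, 1 zero pivots.
Hence Q is positive semidefinite.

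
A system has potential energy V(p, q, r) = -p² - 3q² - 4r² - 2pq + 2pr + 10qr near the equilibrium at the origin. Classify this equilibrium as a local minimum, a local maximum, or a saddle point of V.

The Hessian at the origin is H = [[-2, -2, 2], [-2, -6, 10], [2, 10, -8]].
Applying the same elementary operations to the rows and columns of H produces a congruent diagonal matrix with entries -2, -4, 10.
So there are 1 positive, 2 negative pivots.
H is indefinite, so the origin is a saddle point.

saddle point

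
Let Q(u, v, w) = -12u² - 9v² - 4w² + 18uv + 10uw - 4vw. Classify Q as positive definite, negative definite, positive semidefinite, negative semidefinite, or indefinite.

negative definite

The symmetric matrix is A = [[-12, 9, 5], [9, -9, -2], [5, -2, -4]].
Row-reducing A symmetrically gives the diagonal entries -12, -9/4, -5/9.
So there are 3 negative pivots.
Hence Q is negative definite.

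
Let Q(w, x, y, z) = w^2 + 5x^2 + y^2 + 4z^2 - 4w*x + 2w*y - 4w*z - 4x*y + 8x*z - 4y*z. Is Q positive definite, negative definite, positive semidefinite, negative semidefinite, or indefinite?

positive semidefinite

Write A = [[1, -2, 1, -2], [-2, 5, -2, 4], [1, -2, 1, -2], [-2, 4, -2, 4]].
Symmetric row and column elimination reduces A to a congruent diagonal form with pivots 1, 1, 0, 0.
Counting signs: 2 positive, 2 zero.
Hence Q is positive semidefinite.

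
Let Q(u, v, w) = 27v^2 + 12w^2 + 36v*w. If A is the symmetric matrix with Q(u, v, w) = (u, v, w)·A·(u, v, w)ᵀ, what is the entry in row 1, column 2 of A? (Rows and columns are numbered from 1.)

0

The coefficient of u·v in Q is 0. For a symmetric A this equals A[1,2] + A[2,1] = 2·A[1,2].
So A[1,2] = 0/2 = 0.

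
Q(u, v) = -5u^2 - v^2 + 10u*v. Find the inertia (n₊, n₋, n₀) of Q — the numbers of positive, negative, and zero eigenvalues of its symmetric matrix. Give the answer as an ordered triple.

(1, 1, 0)

The symmetric matrix is A = [[-5, 5], [5, -1]].
Applying the same elementary operations to the rows and columns of A produces a congruent diagonal matrix with entries -5, 4.
So there are 1 positive, 1 negative pivots.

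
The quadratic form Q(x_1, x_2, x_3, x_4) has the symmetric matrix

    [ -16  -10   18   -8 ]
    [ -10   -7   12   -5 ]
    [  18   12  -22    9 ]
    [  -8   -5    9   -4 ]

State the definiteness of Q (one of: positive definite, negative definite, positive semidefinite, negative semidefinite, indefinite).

negative semidefinite

Congruent diagonalization of A (simultaneous row and column reduction) yields pivots -16, -3/4, -1, 0.
So there are 3 negative, 1 zero pivots.
Hence Q is negative semidefinite.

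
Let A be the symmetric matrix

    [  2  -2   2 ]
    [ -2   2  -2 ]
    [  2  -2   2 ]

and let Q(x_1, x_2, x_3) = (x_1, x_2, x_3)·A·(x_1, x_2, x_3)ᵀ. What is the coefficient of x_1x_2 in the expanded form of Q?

The coefficient of x_1x_2 is A[1,2] + A[2,1] = 2·(-2) = -4.

-4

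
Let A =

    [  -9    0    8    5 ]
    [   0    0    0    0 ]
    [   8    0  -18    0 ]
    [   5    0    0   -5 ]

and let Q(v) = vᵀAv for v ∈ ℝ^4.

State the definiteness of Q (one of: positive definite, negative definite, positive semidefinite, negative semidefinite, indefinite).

negative semidefinite

Symmetric row and column elimination reduces A to a congruent diagonal form with pivots -9, 0, -98/9, -20/49.
Counting signs: 3 negative, 1 zero.
Hence Q is negative semidefinite.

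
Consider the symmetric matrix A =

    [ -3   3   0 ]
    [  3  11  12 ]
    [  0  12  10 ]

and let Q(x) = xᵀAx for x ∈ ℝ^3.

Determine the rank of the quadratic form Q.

Symmetric row and column elimination reduces A to a congruent diagonal form with pivots -3, 14, -2/7.
Counting signs: 1 positive, 2 negative.
The rank is the number of nonzero pivots: 3.

3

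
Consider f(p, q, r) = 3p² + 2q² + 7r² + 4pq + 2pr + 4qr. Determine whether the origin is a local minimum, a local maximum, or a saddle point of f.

local minimum

The Hessian at the origin is H = [[6, 4, 2], [4, 4, 4], [2, 4, 14]].
Congruent diagonalization of H (simultaneous row and column reduction) yields pivots 6, 4/3, 8.
So there are 3 positive pivots.
H is positive definite, so the origin is a strict local minimum.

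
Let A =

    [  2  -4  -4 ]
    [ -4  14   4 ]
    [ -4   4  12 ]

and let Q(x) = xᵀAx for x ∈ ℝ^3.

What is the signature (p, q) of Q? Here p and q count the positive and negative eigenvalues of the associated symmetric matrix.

(3, 0)

Symmetric row and column elimination reduces A to a congruent diagonal form with pivots 2, 6, 4/3.
So there are 3 positive pivots.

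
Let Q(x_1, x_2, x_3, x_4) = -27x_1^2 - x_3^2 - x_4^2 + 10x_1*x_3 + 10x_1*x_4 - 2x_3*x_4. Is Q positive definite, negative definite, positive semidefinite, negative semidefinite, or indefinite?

negative semidefinite

Write A = [[-27, 0, 5, 5], [0, 0, 0, 0], [5, 0, -1, -1], [5, 0, -1, -1]].
Applying the same elementary operations to the rows and columns of A produces a congruent diagonal matrix with entries -27, 0, -2/27, 0.
That gives 2 negative, 2 zero pivots.
Hence Q is negative semidefinite.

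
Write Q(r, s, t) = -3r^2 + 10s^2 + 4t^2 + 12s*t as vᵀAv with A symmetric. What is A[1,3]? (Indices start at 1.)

0

The coefficient of r·t in Q is 0. For a symmetric A this equals A[1,3] + A[3,1] = 2·A[1,3].
So A[1,3] = 0/2 = 0.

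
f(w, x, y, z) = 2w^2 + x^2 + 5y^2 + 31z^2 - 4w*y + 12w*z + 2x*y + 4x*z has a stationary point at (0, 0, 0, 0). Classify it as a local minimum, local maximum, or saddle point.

local minimum

The Hessian at the origin is H = [[4, 0, -4, 12], [0, 2, 2, 4], [-4, 2, 10, 0], [12, 4, 0, 62]].
Symmetric row and column elimination reduces H to a congruent diagonal form with pivots 4, 2, 4, 2.
So there are 4 positive pivots.
H is positive definite, so the origin is a strict local minimum.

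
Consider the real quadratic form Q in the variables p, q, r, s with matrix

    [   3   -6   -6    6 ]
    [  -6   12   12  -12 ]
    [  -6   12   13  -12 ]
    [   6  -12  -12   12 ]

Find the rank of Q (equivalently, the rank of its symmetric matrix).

2

Symmetric row and column elimination reduces A to a congruent diagonal form with pivots 3, 0, 1, 0.
So there are 2 positive, 2 zero pivots.
The rank is the number of nonzero pivots: 2.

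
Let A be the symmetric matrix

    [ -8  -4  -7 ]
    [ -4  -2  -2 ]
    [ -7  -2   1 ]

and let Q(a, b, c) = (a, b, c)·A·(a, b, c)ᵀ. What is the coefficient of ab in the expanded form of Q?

The coefficient of ab is A[1,2] + A[2,1] = 2·(-4) = -8.

-8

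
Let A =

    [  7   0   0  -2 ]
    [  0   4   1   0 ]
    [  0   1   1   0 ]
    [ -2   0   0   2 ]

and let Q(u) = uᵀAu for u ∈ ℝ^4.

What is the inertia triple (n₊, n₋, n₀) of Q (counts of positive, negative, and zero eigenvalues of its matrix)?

(4, 0, 0)

An LDLᵀ factorisation of A has diagonal entries 7, 4, 3/4, 10/7.
Counting signs: 4 positive.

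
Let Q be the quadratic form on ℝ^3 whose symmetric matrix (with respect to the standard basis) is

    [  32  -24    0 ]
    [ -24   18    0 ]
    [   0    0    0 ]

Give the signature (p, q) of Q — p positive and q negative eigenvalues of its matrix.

(1, 0)

Congruent diagonalization of A (simultaneous row and column reduction) yields pivots 32, 0, 0.
That gives 1 positive, 2 zero pivots.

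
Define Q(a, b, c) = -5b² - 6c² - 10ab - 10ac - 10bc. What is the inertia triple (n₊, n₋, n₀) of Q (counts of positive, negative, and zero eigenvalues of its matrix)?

The symmetric matrix is A = [[0, -5, -5], [-5, -5, -5], [-5, -5, -6]].
By Sylvester's law of inertia any congruent diagonalization of A has 1 positive, 2 negative and 0 zero entries.

(1, 2, 0)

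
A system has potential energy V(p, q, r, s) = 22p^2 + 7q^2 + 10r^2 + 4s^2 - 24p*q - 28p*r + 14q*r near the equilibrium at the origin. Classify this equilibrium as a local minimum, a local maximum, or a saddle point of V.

The Hessian at the origin is H = [[44, -24, -28, 0], [-24, 14, 14, 0], [-28, 14, 20, 0], [0, 0, 0, 8]].
An LDLᵀ factorisation of H has diagonal entries 44, 10/11, 2/5, 8.
Counting signs: 4 positive.
H is positive definite, so the origin is a strict local minimum.

local minimum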